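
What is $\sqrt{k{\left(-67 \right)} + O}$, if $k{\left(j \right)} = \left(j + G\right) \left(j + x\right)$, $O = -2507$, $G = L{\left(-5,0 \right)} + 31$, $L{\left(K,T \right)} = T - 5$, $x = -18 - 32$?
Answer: $\sqrt{2290} \approx 47.854$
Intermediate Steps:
$x = -50$
$L{\left(K,T \right)} = -5 + T$
$G = 26$ ($G = \left(-5 + 0\right) + 31 = -5 + 31 = 26$)
$k{\left(j \right)} = \left(-50 + j\right) \left(26 + j\right)$ ($k{\left(j \right)} = \left(j + 26\right) \left(j - 50\right) = \left(26 + j\right) \left(-50 + j\right) = \left(-50 + j\right) \left(26 + j\right)$)
$\sqrt{k{\left(-67 \right)} + O} = \sqrt{\left(-1300 + \left(-67\right)^{2} - -1608\right) - 2507} = \sqrt{\left(-1300 + 4489 + 1608\right) - 2507} = \sqrt{4797 - 2507} = \sqrt{2290}$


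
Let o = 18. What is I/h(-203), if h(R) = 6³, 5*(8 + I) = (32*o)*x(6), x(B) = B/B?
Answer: 67/135 ≈ 0.49630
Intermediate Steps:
x(B) = 1
I = 536/5 (I = -8 + ((32*18)*1)/5 = -8 + (576*1)/5 = -8 + (⅕)*576 = -8 + 576/5 = 536/5 ≈ 107.20)
h(R) = 216
I/h(-203) = (536/5)/216 = (536/5)*(1/216) = 67/135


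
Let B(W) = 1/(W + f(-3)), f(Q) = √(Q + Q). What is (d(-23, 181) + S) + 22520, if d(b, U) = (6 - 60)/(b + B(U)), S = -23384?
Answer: 54*(-367*√6 + 66411*I)/(-4162*I + 23*√6) ≈ -861.65 - 7.6331e-6*I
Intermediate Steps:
f(Q) = √2*√Q (f(Q) = √(2*Q) = √2*√Q)
B(W) = 1/(W + I*√6) (B(W) = 1/(W + √2*√(-3)) = 1/(W + √2*(I*√3)) = 1/(W + I*√6))
d(b, U) = -54/(b + 1/(U + I*√6)) (d(b, U) = (6 - 60)/(b + 1/(U + I*√6)) = -54/(b + 1/(U + I*√6)))
(d(-23, 181) + S) + 22520 = (54*(-1*181 - I*√6)/(1 - 23*(181 + I*√6)) - 23384) + 22520 = (54*(-181 - I*√6)/(1 + (-4163 - 23*I*√6)) - 23384) + 22520 = (54*(-181 - I*√6)/(-4162 - 23*I*√6) - 23384) + 22520 = (-23384 + 54*(-181 - I*√6)/(-4162 - 23*I*√6)) + 22520 = -864 + 54*(-181 - I*√6)/(-4162 - 23*I*√6)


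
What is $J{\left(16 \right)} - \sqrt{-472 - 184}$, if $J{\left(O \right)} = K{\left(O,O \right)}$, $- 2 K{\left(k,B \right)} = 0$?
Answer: $- 4 i \sqrt{41} \approx - 25.612 i$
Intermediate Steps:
$K{\left(k,B \right)} = 0$ ($K{\left(k,B \right)} = \left(- \frac{1}{2}\right) 0 = 0$)
$J{\left(O \right)} = 0$
$J{\left(16 \right)} - \sqrt{-472 - 184} = 0 - \sqrt{-472 - 184} = 0 - \sqrt{-656} = 0 - 4 i \sqrt{41} = - 4 i \sqrt{41}$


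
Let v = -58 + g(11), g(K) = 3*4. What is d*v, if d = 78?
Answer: -3588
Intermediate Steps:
g(K) = 12
v = -46 (v = -58 + 12 = -46)
d*v = 78*(-46) = -3588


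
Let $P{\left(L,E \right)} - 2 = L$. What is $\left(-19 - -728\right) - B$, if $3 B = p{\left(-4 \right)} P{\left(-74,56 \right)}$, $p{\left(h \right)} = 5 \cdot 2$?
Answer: $949$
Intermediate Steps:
$P{\left(L,E \right)} = 2 + L$
$p{\left(h \right)} = 10$
$B = -240$ ($B = \frac{10 \left(2 - 74\right)}{3} = \frac{10 \left(-72\right)}{3} = \frac{1}{3} \left(-720\right) = -240$)
$\left(-19 - -728\right) - B = \left(-19 - -728\right) - -240 = \left(-19 + 728\right) + 240 = 709 + 240 = 949$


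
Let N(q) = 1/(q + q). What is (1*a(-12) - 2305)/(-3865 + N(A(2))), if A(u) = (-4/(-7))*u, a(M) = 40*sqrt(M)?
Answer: 36880/61833 - 1280*I*sqrt(3)/61833 ≈ 0.59645 - 0.035855*I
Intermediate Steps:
A(u) = 4*u/7 (A(u) = (-4*(-1/7))*u = 4*u/7)
N(q) = 1/(2*q)
(1*a(-12) - 2305)/(-3865 + N(A(2))) = (1*(40*sqrt(-12)) - 2305)/(-3865 + 1/(2*(((4/7)*2)))) = (1*(40*(2*I*sqrt(3))) - 2305)/(-3865 + 1/(2*(8/7))) = (1*(80*I*sqrt(3)) - 2305)/(-3865 + (1/2)*(7/8)) = (80*I*sqrt(3) - 2305)/(-3865 + 7/16) = (-2305 + 80*I*sqrt(3))/(-61833/16) = (-2305 + 80*I*sqrt(3))*(-16/61833) = 36880/61833 - 1280*I*sqrt(3)/61833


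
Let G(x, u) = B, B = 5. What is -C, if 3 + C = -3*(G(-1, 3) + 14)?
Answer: 60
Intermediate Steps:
G(x, u) = 5
C = -60 (C = -3 - 3*(5 + 14) = -3 - 3*19 = -3 - 57 = -60)
-C = -1*(-60) = 60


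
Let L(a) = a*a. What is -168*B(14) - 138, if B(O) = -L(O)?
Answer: 32790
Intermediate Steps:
L(a) = a**2
B(O) = -O**2
-168*B(14) - 138 = -(-168)*14**2 - 138 = -(-168)*196 - 138 = -168*(-196) - 138 = 32928 - 138 = 32790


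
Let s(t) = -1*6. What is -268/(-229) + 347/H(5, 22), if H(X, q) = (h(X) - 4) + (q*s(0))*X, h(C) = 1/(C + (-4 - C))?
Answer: 394224/608453 ≈ 0.64791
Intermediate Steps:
h(C) = -1/4 (h(C) = 1/(-4) = -1/4)
s(t) = -6
H(X, q) = -17/4 - 6*X*q (H(X, q) = (-1/4 - 4) + (q*(-6))*X = -17/4 + (-6*q)*X = -17/4 - 6*X*q)
-268/(-229) + 347/H(5, 22) = -268/(-229) + 347/(-17/4 - 6*5*22) = -268*(-1/229) + 347/(-17/4 - 660) = 268/229 + 347/(-2657/4) = 268/229 + 347*(-4/2657) = 268/229 - 1388/2657 = 394224/608453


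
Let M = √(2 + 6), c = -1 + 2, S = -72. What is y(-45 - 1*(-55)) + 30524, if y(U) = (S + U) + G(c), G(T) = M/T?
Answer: 30462 + 2*√2 ≈ 30465.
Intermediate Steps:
c = 1
M = 2*√2 (M = √8 = 2*√2 ≈ 2.8284)
G(T) = 2*√2/T (G(T) = (2*√2)/T = 2*√2/T)
y(U) = -72 + U + 2*√2 (y(U) = (-72 + U) + 2*√2/1 = (-72 + U) + 2*√2*1 = (-72 + U) + 2*√2 = -72 + U + 2*√2)
y(-45 - 1*(-55)) + 30524 = (-72 + (-45 - 1*(-55)) + 2*√2) + 30524 = (-72 + (-45 + 55) + 2*√2) + 30524 = (-72 + 10 + 2*√2) + 30524 = (-62 + 2*√2) + 30524 = 30462 + 2*√2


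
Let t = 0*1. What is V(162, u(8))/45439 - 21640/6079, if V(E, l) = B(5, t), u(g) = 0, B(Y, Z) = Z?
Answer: -21640/6079 ≈ -3.5598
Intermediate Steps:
t = 0
V(E, l) = 0
V(162, u(8))/45439 - 21640/6079 = 0/45439 - 21640/6079 = 0*(1/45439) - 21640*1/6079 = 0 - 21640/6079 = -21640/6079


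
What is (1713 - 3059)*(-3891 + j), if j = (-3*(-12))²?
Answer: 3492870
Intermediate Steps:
j = 1296 (j = 36² = 1296)
(1713 - 3059)*(-3891 + j) = (1713 - 3059)*(-3891 + 1296) = -1346*(-2595) = 3492870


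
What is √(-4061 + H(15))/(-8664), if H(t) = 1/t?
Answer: -I*√913710/129960 ≈ -0.0073552*I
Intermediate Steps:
√(-4061 + H(15))/(-8664) = √(-4061 + 1/15)/(-8664) = √(-4061 + 1/15)*(-1/8664) = √(-60914/15)*(-1/8664) = (I*√913710/15)*(-1/8664) = -I*√913710/129960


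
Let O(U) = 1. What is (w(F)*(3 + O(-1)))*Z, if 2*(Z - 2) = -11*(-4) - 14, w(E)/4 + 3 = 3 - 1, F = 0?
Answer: -272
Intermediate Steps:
w(E) = -4 (w(E) = -12 + 4*(3 - 1) = -12 + 4*2 = -12 + 8 = -4)
Z = 17 (Z = 2 + (-11*(-4) - 14)/2 = 2 + (44 - 14)/2 = 2 + (1/2)*30 = 2 + 15 = 17)
(w(F)*(3 + O(-1)))*Z = -4*(3 + 1)*17 = -4*4*17 = -16*17 = -272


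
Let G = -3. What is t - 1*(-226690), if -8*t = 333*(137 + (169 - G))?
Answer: 1710623/8 ≈ 2.1383e+5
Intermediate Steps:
t = -102897/8 (t = -333*(137 + (169 - 1*(-3)))/8 = -333*(137 + (169 + 3))/8 = -333*(137 + 172)/8 = -333*309/8 = -⅛*102897 = -102897/8 ≈ -12862.)
t - 1*(-226690) = -102897/8 - 1*(-226690) = -102897/8 + 226690 = 1710623/8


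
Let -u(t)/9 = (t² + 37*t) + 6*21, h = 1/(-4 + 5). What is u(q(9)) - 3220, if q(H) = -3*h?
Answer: -3436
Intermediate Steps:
h = 1 (h = 1/1 = 1)
q(H) = -3 (q(H) = -3*1 = -3)
u(t) = -1134 - 333*t - 9*t² (u(t) = -9*((t² + 37*t) + 6*21) = -9*((t² + 37*t) + 126) = -9*(126 + t² + 37*t) = -1134 - 333*t - 9*t²)
u(q(9)) - 3220 = (-1134 - 333*(-3) - 9*(-3)²) - 3220 = (-1134 + 999 - 9*9) - 3220 = (-1134 + 999 - 81) - 3220 = -216 - 3220 = -3436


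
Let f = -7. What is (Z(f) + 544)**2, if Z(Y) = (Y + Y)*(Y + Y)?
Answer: 547600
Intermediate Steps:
Z(Y) = 4*Y**2 (Z(Y) = (2*Y)*(2*Y) = 4*Y**2)
(Z(f) + 544)**2 = (4*(-7)**2 + 544)**2 = (4*49 + 544)**2 = (196 + 544)**2 = 740**2 = 547600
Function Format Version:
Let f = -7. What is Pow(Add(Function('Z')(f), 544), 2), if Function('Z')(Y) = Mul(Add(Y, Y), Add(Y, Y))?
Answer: 547600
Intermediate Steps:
Function('Z')(Y) = Mul(4, Pow(Y, 2)) (Function('Z')(Y) = Mul(Mul(2, Y), Mul(2, Y)) = Mul(4, Pow(Y, 2)))
Pow(Add(Function('Z')(f), 544), 2) = Pow(Add(Mul(4, Pow(-7, 2)), 544), 2) = Pow(Add(Mul(4, 49), 544), 2) = Pow(Add(196, 544), 2) = Pow(740, 2) = 547600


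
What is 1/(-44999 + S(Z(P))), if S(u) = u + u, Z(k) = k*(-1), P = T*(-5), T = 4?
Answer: -1/44959 ≈ -2.2242e-5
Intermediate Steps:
P = -20 (P = 4*(-5) = -20)
Z(k) = -k
S(u) = 2*u
1/(-44999 + S(Z(P))) = 1/(-44999 + 2*(-1*(-20))) = 1/(-44999 + 2*20) = 1/(-44999 + 40) = 1/(-44959) = -1/44959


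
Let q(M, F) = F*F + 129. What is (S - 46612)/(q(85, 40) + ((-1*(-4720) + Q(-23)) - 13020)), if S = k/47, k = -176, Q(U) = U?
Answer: 1095470/154959 ≈ 7.0694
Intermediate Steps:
q(M, F) = 129 + F² (q(M, F) = F² + 129 = 129 + F²)
S = -176/47 ≈ -3.7447
(S - 46612)/(q(85, 40) + ((-1*(-4720) + Q(-23)) - 13020)) = (-176/47 - 46612)/((129 + 40²) + ((-1*(-4720) - 23) - 13020)) = -2190940/(47*((129 + 1600) + ((4720 - 23) - 13020))) = -2190940/(47*(1729 + (4697 - 13020))) = -2190940/(47*(1729 - 8323)) = -2190940/47/(-6594) = -2190940/47*(-1/6594) = 1095470/154959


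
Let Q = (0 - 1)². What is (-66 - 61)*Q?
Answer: -127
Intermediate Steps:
Q = 1 (Q = (-1)² = 1)
(-66 - 61)*Q = (-66 - 61)*1 = -127*1 = -127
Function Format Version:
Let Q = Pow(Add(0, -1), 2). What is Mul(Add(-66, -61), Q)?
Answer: -127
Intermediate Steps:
Q = 1 (Q = Pow(-1, 2) = 1)
Mul(Add(-66, -61), Q) = Mul(Add(-66, -61), 1) = Mul(-127, 1) = -127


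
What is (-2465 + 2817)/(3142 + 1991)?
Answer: 352/5133 ≈ 0.068576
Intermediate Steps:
(-2465 + 2817)/(3142 + 1991) = 352/5133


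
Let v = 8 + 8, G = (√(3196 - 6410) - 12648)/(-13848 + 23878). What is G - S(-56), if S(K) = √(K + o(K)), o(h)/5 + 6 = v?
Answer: -372/295 - I*√6 + I*√3214/10030 ≈ -1.261 - 2.4438*I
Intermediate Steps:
G = -372/295 + I*√3214/10030 (G = (√(-3214) - 12648)/10030 = (I*√3214 - 12648)*(1/10030) = (-12648 + I*√3214)*(1/10030) = -372/295 + I*√3214/10030 ≈ -1.261 + 0.0056523*I)
v = 16
o(h) = 50 (o(h) = -30 + 5*16 = -30 + 80 = 50)
S(K) = √(50 + K) (S(K) = √(K + 50) = √(50 + K))
G - S(-56) = (-372/295 + I*√3214/10030) - √(50 - 56) = (-372/295 + I*√3214/10030) - √(-6) = (-372/295 + I*√3214/10030) - I*√6 = -372/295 - I*√6 + I*√3214/10030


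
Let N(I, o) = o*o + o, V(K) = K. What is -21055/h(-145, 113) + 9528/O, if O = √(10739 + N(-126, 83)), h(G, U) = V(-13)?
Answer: 21055/13 + 9528*√17711/17711 ≈ 1691.2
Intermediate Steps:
h(G, U) = -13
N(I, o) = o + o² (N(I, o) = o² + o = o + o²)
O = √17711 (O = √(10739 + 83*(1 + 83)) = √(10739 + 83*84) = √(10739 + 6972) = √17711 ≈ 133.08)
-21055/h(-145, 113) + 9528/O = -21055/(-13) + 9528/(√17711) = -21055*(-1/13) + 9528*(√17711/17711) = 21055/13 + 9528*√17711/17711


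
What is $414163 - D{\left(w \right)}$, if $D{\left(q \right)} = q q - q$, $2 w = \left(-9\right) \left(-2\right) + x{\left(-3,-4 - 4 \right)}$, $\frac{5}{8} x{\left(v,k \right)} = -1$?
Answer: $\frac{10352599}{25} \approx 4.141 \cdot 10^{5}$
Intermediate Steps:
$x{\left(v,k \right)} = - \frac{8}{5}$ ($x{\left(v,k \right)} = \frac{8}{5} \left(-1\right) = - \frac{8}{5}$)
$w = \frac{41}{5}$ ($w = \frac{\left(-9\right) \left(-2\right) - \frac{8}{5}}{2} = \frac{18 - \frac{8}{5}}{2} = \frac{1}{2} \cdot \frac{82}{5} = \frac{41}{5} \approx 8.2$)
$D{\left(q \right)} = q^{2} - q$
$414163 - D{\left(w \right)} = 414163 - \frac{41 \left(-1 + \frac{41}{5}\right)}{5} = 414163 - \frac{41}{5} \cdot \frac{36}{5} = 414163 - \frac{1476}{25} = \frac{10352599}{25}$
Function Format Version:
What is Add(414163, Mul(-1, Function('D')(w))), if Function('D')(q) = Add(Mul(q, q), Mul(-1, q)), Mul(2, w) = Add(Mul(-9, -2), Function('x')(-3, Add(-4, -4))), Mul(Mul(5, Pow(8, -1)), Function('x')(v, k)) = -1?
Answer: Rational(10352599, 25) ≈ 4.1410e+5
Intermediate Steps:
Function('x')(v, k) = Rational(-8, 5) (Function('x')(v, k) = Mul(Rational(8, 5), -1) = Rational(-8, 5))
w = Rational(41, 5) (w = Mul(Rational(1, 2), Add(Mul(-9, -2), Rational(-8, 5))) = Mul(Rational(1, 2), Add(18, Rational(-8, 5))) = Mul(Rational(1, 2), Rational(82, 5)) = Rational(41, 5) ≈ 8.2000)
Function('D')(q) = Add(Pow(q, 2), Mul(-1, q))
Add(414163, Mul(-1, Function('D')(w))) = Add(414163, Mul(-1, Mul(Rational(41, 5), Add(-1, Rational(41, 5))))) = Add(414163, Mul(-1, Mul(Rational(41, 5), Rational(36, 5)))) = Add(414163, Mul(-1, Rational(1476, 25))) = Add(414163, Rational(-1476, 25)) = Rational(10352599, 25)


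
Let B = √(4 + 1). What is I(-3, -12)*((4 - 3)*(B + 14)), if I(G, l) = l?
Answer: -168 - 12*√5 ≈ -194.83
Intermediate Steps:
B = √5 ≈ 2.2361
I(-3, -12)*((4 - 3)*(B + 14)) = -12*(4 - 3)*(√5 + 14) = -12*(14 + √5) = -168 - 12*√5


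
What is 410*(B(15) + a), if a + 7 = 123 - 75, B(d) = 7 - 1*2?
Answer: 18860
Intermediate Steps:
B(d) = 5 (B(d) = 7 - 2 = 5)
a = 41 (a = -7 + (123 - 75) = -7 + 48 = 41)
410*(B(15) + a) = 410*(5 + 41) = 410*46 = 18860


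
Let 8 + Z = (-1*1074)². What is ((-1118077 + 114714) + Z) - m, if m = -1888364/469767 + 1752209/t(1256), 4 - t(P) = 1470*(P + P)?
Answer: 260391717788913067/1734678535812 ≈ 1.5011e+5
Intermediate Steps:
t(P) = 4 - 2940*P (t(P) = 4 - 1470*(P + P) = 4 - 1470*2*P = 4 - 2940*P)
Z = 1153468 (Z = -8 + (-1*1074)² = -8 + (-1074)² = -8 + 1153476 = 1153468)
m = -7796170852807/1734678535812 (m = -1888364/469767 + 1752209/(4 - 2940*1256) = -1888364*1/469767 + 1752209/(4 - 3692640) = -1888364/469767 + 1752209/(-3692636) = -1888364/469767 + 1752209*(-1/3692636) = -1888364/469767 - 1752209/3692636 = -7796170852807/1734678535812 ≈ -4.4943)
((-1118077 + 114714) + Z) - m = ((-1118077 + 114714) + 1153468) - 1*(-7796170852807/1734678535812) = (-1003363 + 1153468) + 7796170852807/1734678535812 = 150105 + 7796170852807/1734678535812 = 260391717788913067/1734678535812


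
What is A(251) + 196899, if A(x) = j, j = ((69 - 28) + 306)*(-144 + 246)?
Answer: 232293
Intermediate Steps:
j = 35394 (j = (41 + 306)*102 = 347*102 = 35394)
A(x) = 35394
A(251) + 196899 = 35394 + 196899 = 232293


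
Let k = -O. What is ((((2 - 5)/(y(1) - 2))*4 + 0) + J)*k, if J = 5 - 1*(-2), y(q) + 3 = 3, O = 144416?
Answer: -1877408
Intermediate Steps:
y(q) = 0 (y(q) = -3 + 3 = 0)
J = 7 (J = 5 + 2 = 7)
k = -144416 (k = -1*144416 = -144416)
((((2 - 5)/(y(1) - 2))*4 + 0) + J)*k = ((((2 - 5)/(0 - 2))*4 + 0) + 7)*(-144416) = ((-3/(-2)*4 + 0) + 7)*(-144416) = ((-3*(-½)*4 + 0) + 7)*(-144416) = (((3/2)*4 + 0) + 7)*(-144416) = ((6 + 0) + 7)*(-144416) = (6 + 7)*(-144416) = 13*(-144416) = -1877408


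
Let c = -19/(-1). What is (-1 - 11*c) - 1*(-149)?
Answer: -61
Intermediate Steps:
c = 19 (c = -19*(-1) = 19)
(-1 - 11*c) - 1*(-149) = (-1 - 11*19) - 1*(-149) = (-1 - 209) + 149 = -210 + 149 = -61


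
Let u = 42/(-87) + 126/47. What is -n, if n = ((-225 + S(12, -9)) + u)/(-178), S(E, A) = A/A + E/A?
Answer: -456200/363921 ≈ -1.2536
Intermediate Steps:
S(E, A) = 1 + E/A
u = 2996/1363 (u = 42*(-1/87) + 126*(1/47) = -14/29 + 126/47 = 2996/1363 ≈ 2.1981)
n = 456200/363921 (n = ((-225 + (-9 + 12)/(-9)) + 2996/1363)/(-178) = ((-225 - 1/9*3) + 2996/1363)*(-1/178) = ((-225 - 1/3) + 2996/1363)*(-1/178) = (-676/3 + 2996/1363)*(-1/178) = -912400/4089*(-1/178) = 456200/363921 ≈ 1.2536)
-n = -1*456200/363921 = -456200/363921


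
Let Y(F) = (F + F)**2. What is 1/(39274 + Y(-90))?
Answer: 1/71674 ≈ 1.3952e-5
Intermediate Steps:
Y(F) = 4*F**2 (Y(F) = (2*F)**2 = 4*F**2)
1/(39274 + Y(-90)) = 1/(39274 + 4*(-90)**2) = 1/(39274 + 4*8100) = 1/(39274 + 32400) = 1/71674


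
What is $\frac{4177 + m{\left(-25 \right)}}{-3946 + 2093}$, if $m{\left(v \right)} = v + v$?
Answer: $- \frac{4127}{1853} \approx -2.2272$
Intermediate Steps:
$m{\left(v \right)} = 2 v$
$\frac{4177 + m{\left(-25 \right)}}{-3946 + 2093} = \frac{4177 + 2 \left(-25\right)}{-3946 + 2093} = \frac{4177 - 50}{-1853} = 4127 \left(- \frac{1}{1853}\right) = - \frac{4127}{1853}$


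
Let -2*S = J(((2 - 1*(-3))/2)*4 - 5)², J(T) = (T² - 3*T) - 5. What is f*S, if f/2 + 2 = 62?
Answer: -1500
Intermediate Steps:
f = 120 (f = -4 + 2*62 = -4 + 124 = 120)
J(T) = -5 + T² - 3*T
S = -25/2 (S = -(-5 + (((2 - 1*(-3))/2)*4 - 5)² - 3*(((2 - 1*(-3))/2)*4 - 5))²/2 = -(-5 + (((2 + 3)*(½))*4 - 5)² - 3*(((2 + 3)*(½))*4 - 5))²/2 = -(-5 + ((5*(½))*4 - 5)² - 3*((5*(½))*4 - 5))²/2 = -(-5 + ((5/2)*4 - 5)² - 3*((5/2)*4 - 5))²/2 = -(-5 + (10 - 5)² - 3*(10 - 5))²/2 = -(-5 + 5² - 3*5)²/2 = -(-5 + 25 - 15)²/2 = -½*5² = -½*25 = -25/2 ≈ -12.500)
f*S = 120*(-25/2) = -1500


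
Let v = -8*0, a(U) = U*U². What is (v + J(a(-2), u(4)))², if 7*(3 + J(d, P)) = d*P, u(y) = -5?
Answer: 361/49 ≈ 7.3673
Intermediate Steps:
a(U) = U³
J(d, P) = -3 + P*d/7 (J(d, P) = -3 + (d*P)/7 = -3 + (P*d)/7 = -3 + P*d/7)
v = 0
(v + J(a(-2), u(4)))² = (0 + (-3 + (⅐)*(-5)*(-2)³))² = (0 + (-3 + (⅐)*(-5)*(-8)))² = (0 + (-3 + 40/7))² = (0 + 19/7)² = (19/7)² = 361/49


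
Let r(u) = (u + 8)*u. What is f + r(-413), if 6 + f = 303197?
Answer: 470456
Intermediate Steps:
f = 303191 (f = -6 + 303197 = 303191)
r(u) = u*(8 + u) (r(u) = (8 + u)*u = u*(8 + u))
f + r(-413) = 303191 - 413*(8 - 413) = 303191 - 413*(-405) = 303191 + 167265 = 470456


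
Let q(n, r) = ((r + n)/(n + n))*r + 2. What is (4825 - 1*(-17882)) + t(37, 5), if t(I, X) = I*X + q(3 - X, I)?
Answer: 90281/4 ≈ 22570.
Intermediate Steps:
q(n, r) = 2 + r*(n + r)/(2*n) (q(n, r) = ((n + r)/((2*n)))*r + 2 = ((n + r)*(1/(2*n)))*r + 2 = ((n + r)/(2*n))*r + 2 = r*(n + r)/(2*n) + 2 = 2 + r*(n + r)/(2*n))
t(I, X) = I*X + (I**2 + (3 - X)*(4 + I))/(2*(3 - X))
(4825 - 1*(-17882)) + t(37, 5) = (4825 - 1*(-17882)) + (-1*37**2 + (-3 + 5)*(4 + 37) + 2*37*5*(-3 + 5))/(2*(-3 + 5)) = (4825 + 17882) + (1/2)*(-1*1369 + 2*41 + 2*37*5*2)/2 = 22707 + (1/2)*(1/2)*(-1369 + 82 + 740) = 22707 + (1/2)*(1/2)*(-547) = 22707 - 547/4 = 90281/4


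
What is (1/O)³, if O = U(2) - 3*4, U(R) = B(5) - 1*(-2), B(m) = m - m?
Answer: -1/1000 ≈ -0.0010000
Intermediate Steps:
B(m) = 0
U(R) = 2 (U(R) = 0 - 1*(-2) = 0 + 2 = 2)
O = -10 (O = 2 - 3*4 = 2 - 12 = -10)
(1/O)³ = (1/(-10))³ = (-⅒)³ = -1/1000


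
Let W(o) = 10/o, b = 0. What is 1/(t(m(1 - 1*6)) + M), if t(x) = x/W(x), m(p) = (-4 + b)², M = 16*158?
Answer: 5/12768 ≈ 0.00039160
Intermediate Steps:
M = 2528
m(p) = 16 (m(p) = (-4 + 0)² = (-4)² = 16)
t(x) = x²/10 (t(x) = x/((10/x)) = x*(x/10) = x²/10)
1/(t(m(1 - 1*6)) + M) = 1/((⅒)*16² + 2528) = 1/((⅒)*256 + 2528) = 1/(128/5 + 2528) = 1/(12768/5) = 5/12768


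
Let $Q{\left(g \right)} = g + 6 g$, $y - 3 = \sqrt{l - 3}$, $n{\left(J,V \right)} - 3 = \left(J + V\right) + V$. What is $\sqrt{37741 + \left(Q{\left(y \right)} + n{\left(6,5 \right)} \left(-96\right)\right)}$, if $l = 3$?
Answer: $\sqrt{35938} \approx 189.57$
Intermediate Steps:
$n{\left(J,V \right)} = 3 + J + 2 V$ ($n{\left(J,V \right)} = 3 + \left(\left(J + V\right) + V\right) = 3 + \left(J + 2 V\right) = 3 + J + 2 V$)
$y = 3$ ($y = 3 + \sqrt{3 - 3} = 3 + \sqrt{0} = 3 + 0 = 3$)
$Q{\left(g \right)} = 7 g$
$\sqrt{37741 + \left(Q{\left(y \right)} + n{\left(6,5 \right)} \left(-96\right)\right)} = \sqrt{37741 + \left(7 \cdot 3 + \left(3 + 6 + 2 \cdot 5\right) \left(-96\right)\right)} = \sqrt{37741 + \left(21 + \left(3 + 6 + 10\right) \left(-96\right)\right)} = \sqrt{37741 + \left(21 + 19 \left(-96\right)\right)} = \sqrt{37741 + \left(21 - 1824\right)} = \sqrt{37741 - 1803} = \sqrt{35938}$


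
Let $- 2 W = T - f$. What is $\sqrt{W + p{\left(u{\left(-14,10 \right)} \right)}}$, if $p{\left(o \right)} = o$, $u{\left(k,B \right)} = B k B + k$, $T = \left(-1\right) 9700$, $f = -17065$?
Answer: $\frac{i \sqrt{20386}}{2} \approx 71.39 i$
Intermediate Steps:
$T = -9700$
$u{\left(k,B \right)} = k + k B^{2}$ ($u{\left(k,B \right)} = k B^{2} + k = k + k B^{2}$)
$W = - \frac{7365}{2}$ ($W = - \frac{-9700 - -17065}{2} = - \frac{-9700 + 17065}{2} = \left(- \frac{1}{2}\right) 7365 = - \frac{7365}{2} \approx -3682.5$)
$\sqrt{W + p{\left(u{\left(-14,10 \right)} \right)}} = \sqrt{- \frac{7365}{2} - 14 \left(1 + 10^{2}\right)} = \sqrt{- \frac{7365}{2} - 14 \left(1 + 100\right)} = \sqrt{- \frac{7365}{2} - 1414} = \sqrt{- \frac{10193}{2}} = \frac{i \sqrt{20386}}{2}$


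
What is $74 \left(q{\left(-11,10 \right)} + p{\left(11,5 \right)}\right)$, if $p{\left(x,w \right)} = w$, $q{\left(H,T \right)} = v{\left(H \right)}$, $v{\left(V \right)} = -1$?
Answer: $296$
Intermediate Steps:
$q{\left(H,T \right)} = -1$
$74 \left(q{\left(-11,10 \right)} + p{\left(11,5 \right)}\right) = 74 \left(-1 + 5\right) = 74 \cdot 4 = 296$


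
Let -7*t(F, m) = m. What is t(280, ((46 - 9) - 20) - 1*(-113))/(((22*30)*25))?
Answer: -13/11550 ≈ -0.0011255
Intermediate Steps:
t(F, m) = -m/7
t(280, ((46 - 9) - 20) - 1*(-113))/(((22*30)*25)) = (-(((46 - 9) - 20) - 1*(-113))/7)/(((22*30)*25)) = (-((37 - 20) + 113)/7)/((660*25)) = -(17 + 113)/7/16500 = -1/7*130*(1/16500) = -130/7*1/16500 = -13/11550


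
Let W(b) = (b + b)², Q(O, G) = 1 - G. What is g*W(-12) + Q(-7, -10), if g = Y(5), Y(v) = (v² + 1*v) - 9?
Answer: 12107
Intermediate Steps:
Y(v) = -9 + v + v² (Y(v) = (v² + v) - 9 = (v + v²) - 9 = -9 + v + v²)
W(b) = 4*b² (W(b) = (2*b)² = 4*b²)
g = 21 (g = -9 + 5 + 5² = -9 + 5 + 25 = 21)
g*W(-12) + Q(-7, -10) = 21*(4*(-12)²) + (1 - 1*(-10)) = 21*(4*144) + (1 + 10) = 21*576 + 11 = 12096 + 11 = 12107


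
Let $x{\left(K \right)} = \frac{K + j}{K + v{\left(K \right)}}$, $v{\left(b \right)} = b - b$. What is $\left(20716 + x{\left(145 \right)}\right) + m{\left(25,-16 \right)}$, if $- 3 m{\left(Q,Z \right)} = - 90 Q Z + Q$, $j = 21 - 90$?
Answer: $\frac{3788063}{435} \approx 8708.2$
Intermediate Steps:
$v{\left(b \right)} = 0$
$j = -69$ ($j = 21 - 90 = -69$)
$x{\left(K \right)} = \frac{-69 + K}{K}$ ($x{\left(K \right)} = \frac{K - 69}{K + 0} = \frac{-69 + K}{K}$)
$m{\left(Q,Z \right)} = - \frac{Q}{3} + 30 Q Z$ ($m{\left(Q,Z \right)} = - \frac{- 90 Q Z + Q}{3} = - \frac{Q - 90 Q Z}{3} = - \frac{Q}{3} + 30 Q Z$)
$\left(20716 + x{\left(145 \right)}\right) + m{\left(25,-16 \right)} = \left(20716 + \frac{-69 + 145}{145}\right) + \frac{1}{3} \cdot 25 \left(-1 + 90 \left(-16\right)\right) = \left(20716 + \frac{1}{145} \cdot 76\right) + \frac{1}{3} \cdot 25 \left(-1 - 1440\right) = \left(20716 + \frac{76}{145}\right) + \frac{1}{3} \cdot 25 \left(-1441\right) = \frac{3003896}{145} - \frac{36025}{3} = \frac{3788063}{435}$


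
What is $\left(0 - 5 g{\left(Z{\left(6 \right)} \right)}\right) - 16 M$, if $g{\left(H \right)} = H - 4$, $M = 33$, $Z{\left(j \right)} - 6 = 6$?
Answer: $-568$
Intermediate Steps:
$Z{\left(j \right)} = 12$ ($Z{\left(j \right)} = 6 + 6 = 12$)
$g{\left(H \right)} = -4 + H$
$\left(0 - 5 g{\left(Z{\left(6 \right)} \right)}\right) - 16 M = \left(0 - 5 \left(-4 + 12\right)\right) - 528 = \left(0 - 40\right) - 528 = -40 - 528 = -568$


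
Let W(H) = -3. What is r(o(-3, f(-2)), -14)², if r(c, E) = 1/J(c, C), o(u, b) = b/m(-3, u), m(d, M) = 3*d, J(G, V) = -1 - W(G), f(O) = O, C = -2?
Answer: ¼ ≈ 0.25000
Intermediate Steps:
J(G, V) = 2 (J(G, V) = -1 - 1*(-3) = -1 + 3 = 2)
o(u, b) = -b/9 (o(u, b) = b/((3*(-3))) = b/(-9) = b*(-⅑) = -b/9)
r(c, E) = ½ (r(c, E) = 1/2 = ½)
r(o(-3, f(-2)), -14)² = (½)² = ¼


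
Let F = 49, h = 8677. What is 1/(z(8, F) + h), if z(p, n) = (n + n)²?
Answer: 1/18281 ≈ 5.4702e-5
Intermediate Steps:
z(p, n) = 4*n² (z(p, n) = (2*n)² = 4*n²)
1/(z(8, F) + h) = 1/(4*49² + 8677) = 1/(4*2401 + 8677) = 1/(9604 + 8677) = 1/18281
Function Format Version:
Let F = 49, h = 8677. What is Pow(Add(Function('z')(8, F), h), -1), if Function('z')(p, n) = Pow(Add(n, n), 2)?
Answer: Rational(1, 18281) ≈ 5.4702e-5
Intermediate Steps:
Function('z')(p, n) = Mul(4, Pow(n, 2)) (Function('z')(p, n) = Pow(Mul(2, n), 2) = Mul(4, Pow(n, 2)))
Pow(Add(Function('z')(8, F), h), -1) = Pow(Add(Mul(4, Pow(49, 2)), 8677), -1) = Pow(Add(Mul(4, 2401), 8677), -1) = Pow(Add(9604, 8677), -1) = Pow(18281, -1) = Rational(1, 18281)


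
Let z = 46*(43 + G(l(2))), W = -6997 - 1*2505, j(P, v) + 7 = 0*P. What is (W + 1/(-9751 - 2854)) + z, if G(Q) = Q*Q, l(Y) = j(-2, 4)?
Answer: -66428351/12605 ≈ -5270.0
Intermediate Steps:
j(P, v) = -7 (j(P, v) = -7 + 0*P = -7 + 0 = -7)
W = -9502 (W = -6997 - 2505 = -9502)
l(Y) = -7
G(Q) = Q**2
z = 4232 (z = 46*(43 + (-7)**2) = 46*(43 + 49) = 46*92 = 4232)
(W + 1/(-9751 - 2854)) + z = (-9502 + 1/(-9751 - 2854)) + 4232 = (-9502 + 1/(-12605)) + 4232 = (-9502 - 1/12605) + 4232 = -119772711/12605 + 4232 = -66428351/12605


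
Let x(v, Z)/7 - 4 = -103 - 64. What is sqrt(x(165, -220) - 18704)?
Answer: 63*I*sqrt(5) ≈ 140.87*I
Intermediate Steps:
x(v, Z) = -1141 (x(v, Z) = 28 + 7*(-103 - 64) = 28 + 7*(-167) = 28 - 1169 = -1141)
sqrt(x(165, -220) - 18704) = sqrt(-1141 - 18704) = sqrt(-19845) = 63*I*sqrt(5)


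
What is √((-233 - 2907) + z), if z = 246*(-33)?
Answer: I*√11258 ≈ 106.1*I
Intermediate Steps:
z = -8118
√((-233 - 2907) + z) = √((-233 - 2907) - 8118) = √(-3140 - 8118) = √(-11258) = I*√11258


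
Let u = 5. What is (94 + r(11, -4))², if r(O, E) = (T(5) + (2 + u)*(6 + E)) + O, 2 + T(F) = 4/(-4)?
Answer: 13456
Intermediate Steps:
T(F) = -3 (T(F) = -2 + 4/(-4) = -2 + 4*(-¼) = -2 - 1 = -3)
r(O, E) = 39 + O + 7*E (r(O, E) = (-3 + (2 + 5)*(6 + E)) + O = (-3 + 7*(6 + E)) + O = (-3 + (42 + 7*E)) + O = (39 + 7*E) + O = 39 + O + 7*E)
(94 + r(11, -4))² = (94 + (39 + 11 + 7*(-4)))² = (94 + (39 + 11 - 28))² = (94 + 22)² = 116² = 13456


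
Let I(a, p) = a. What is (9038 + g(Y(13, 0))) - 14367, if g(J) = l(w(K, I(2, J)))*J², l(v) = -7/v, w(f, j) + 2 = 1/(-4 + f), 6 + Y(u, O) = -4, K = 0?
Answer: -45161/9 ≈ -5017.9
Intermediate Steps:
Y(u, O) = -10 (Y(u, O) = -6 - 4 = -10)
w(f, j) = -2 + 1/(-4 + f)
g(J) = 28*J²/9 (g(J) = (-7*(-4 + 0)/(9 - 2*0))*J² = (-7*(-4/(9 + 0)))*J² = (-7/((-¼*9)))*J² = (-7/(-9/4))*J² = (-7*(-4/9))*J² = 28*J²/9)
(9038 + g(Y(13, 0))) - 14367 = (9038 + (28/9)*(-10)²) - 14367 = (9038 + (28/9)*100) - 14367 = (9038 + 2800/9) - 14367 = 84142/9 - 14367 = -45161/9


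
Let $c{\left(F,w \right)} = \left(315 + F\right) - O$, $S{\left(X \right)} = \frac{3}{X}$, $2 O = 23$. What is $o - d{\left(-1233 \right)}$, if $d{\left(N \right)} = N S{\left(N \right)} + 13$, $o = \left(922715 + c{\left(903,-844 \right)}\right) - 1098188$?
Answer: $- \frac{348565}{2} \approx -1.7428 \cdot 10^{5}$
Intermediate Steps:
$O = \frac{23}{2}$ ($O = \frac{1}{2} \cdot 23 = \frac{23}{2} \approx 11.5$)
$c{\left(F,w \right)} = \frac{607}{2} + F$ ($c{\left(F,w \right)} = \left(315 + F\right) - \frac{23}{2} = \frac{607}{2} + F$)
$o = - \frac{348533}{2}$ ($o = \left(922715 + \left(\frac{607}{2} + 903\right)\right) - 1098188 = \left(922715 + \frac{2413}{2}\right) - 1098188 = \frac{1847843}{2} - 1098188 = - \frac{348533}{2} \approx -1.7427 \cdot 10^{5}$)
$d{\left(N \right)} = 16$ ($d{\left(N \right)} = N \frac{3}{N} + 13 = 3 + 13 = 16$)
$o - d{\left(-1233 \right)} = - \frac{348533}{2} - 16 = - \frac{348565}{2}$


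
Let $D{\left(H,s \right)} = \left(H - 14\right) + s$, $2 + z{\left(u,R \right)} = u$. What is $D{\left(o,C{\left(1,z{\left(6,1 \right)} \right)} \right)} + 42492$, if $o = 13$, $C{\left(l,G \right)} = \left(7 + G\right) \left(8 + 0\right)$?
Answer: $42579$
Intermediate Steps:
$z{\left(u,R \right)} = -2 + u$
$C{\left(l,G \right)} = 56 + 8 G$ ($C{\left(l,G \right)} = \left(7 + G\right) 8 = 56 + 8 G$)
$D{\left(H,s \right)} = -14 + H + s$ ($D{\left(H,s \right)} = \left(-14 + H\right) + s = -14 + H + s$)
$D{\left(o,C{\left(1,z{\left(6,1 \right)} \right)} \right)} + 42492 = \left(-14 + 13 + \left(56 + 8 \left(-2 + 6\right)\right)\right) + 42492 = \left(-14 + 13 + \left(56 + 8 \cdot 4\right)\right) + 42492 = \left(-14 + 13 + \left(56 + 32\right)\right) + 42492 = \left(-14 + 13 + 88\right) + 42492 = 87 + 42492 = 42579$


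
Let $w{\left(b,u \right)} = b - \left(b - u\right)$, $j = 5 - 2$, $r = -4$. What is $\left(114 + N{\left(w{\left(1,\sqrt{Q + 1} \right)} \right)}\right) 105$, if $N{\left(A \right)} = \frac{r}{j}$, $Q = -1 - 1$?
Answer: $11830$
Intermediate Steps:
$j = 3$ ($j = 5 - 2 = 3$)
$Q = -2$
$w{\left(b,u \right)} = u$
$N{\left(A \right)} = - \frac{4}{3}$
$\left(114 + N{\left(w{\left(1,\sqrt{Q + 1} \right)} \right)}\right) 105 = \left(114 - \frac{4}{3}\right) 105 = \frac{338}{3} \cdot 105 = 11830$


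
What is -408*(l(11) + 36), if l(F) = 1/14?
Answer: -103020/7 ≈ -14717.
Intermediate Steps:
l(F) = 1/14
-408*(l(11) + 36) = -408*(1/14 + 36) = -408*505/14 = -103020/7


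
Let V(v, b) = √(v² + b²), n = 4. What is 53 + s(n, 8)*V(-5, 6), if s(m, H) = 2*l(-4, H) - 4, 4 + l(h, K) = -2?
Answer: 53 - 16*√61 ≈ -71.964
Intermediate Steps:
l(h, K) = -6 (l(h, K) = -4 - 2 = -6)
s(m, H) = -16 (s(m, H) = 2*(-6) - 4 = -12 - 4 = -16)
V(v, b) = √(b² + v²)
53 + s(n, 8)*V(-5, 6) = 53 - 16*√(6² + (-5)²) = 53 - 16*√(36 + 25) = 53 - 16*√61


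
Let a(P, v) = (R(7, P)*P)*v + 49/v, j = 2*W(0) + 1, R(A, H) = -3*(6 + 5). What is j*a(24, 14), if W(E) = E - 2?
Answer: 66507/2 ≈ 33254.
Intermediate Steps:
W(E) = -2 + E
R(A, H) = -33 (R(A, H) = -3*11 = -33)
j = -3 (j = 2*(-2 + 0) + 1 = 2*(-2) + 1 = -4 + 1 = -3)
a(P, v) = 49/v - 33*P*v (a(P, v) = (-33*P)*v + 49/v = -33*P*v + 49/v = 49/v - 33*P*v)
j*a(24, 14) = -3*(49/14 - 33*24*14) = -3*(49*(1/14) - 11088) = -3*(7/2 - 11088) = -3*(-22169/2) = 66507/2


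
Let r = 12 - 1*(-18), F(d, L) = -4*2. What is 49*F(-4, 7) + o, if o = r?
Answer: -362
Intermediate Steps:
F(d, L) = -8
r = 30 (r = 12 + 18 = 30)
o = 30
49*F(-4, 7) + o = 49*(-8) + 30 = -392 + 30 = -362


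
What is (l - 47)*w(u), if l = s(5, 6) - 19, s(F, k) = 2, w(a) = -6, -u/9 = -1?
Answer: 384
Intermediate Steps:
u = 9 (u = -9*(-1) = 9)
l = -17 (l = 2 - 19 = -17)
(l - 47)*w(u) = (-17 - 47)*(-6) = -64*(-6) = 384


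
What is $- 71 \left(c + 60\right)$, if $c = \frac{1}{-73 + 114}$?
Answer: $- \frac{174731}{41} \approx -4261.7$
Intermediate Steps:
$c = \frac{1}{41} \approx 0.02439$
$- 71 \left(c + 60\right) = - 71 \left(\frac{1}{41} + 60\right) = \left(-71\right) \frac{2461}{41} = - \frac{174731}{41}$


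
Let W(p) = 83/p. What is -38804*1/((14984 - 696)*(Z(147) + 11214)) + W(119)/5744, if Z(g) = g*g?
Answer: 15817597/408879224496 ≈ 3.8685e-5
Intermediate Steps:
Z(g) = g²
-38804*1/((14984 - 696)*(Z(147) + 11214)) + W(119)/5744 = -38804*1/((14984 - 696)*(147² + 11214)) + (83/119)/5744 = -38804*1/(14288*(21609 + 11214)) + (83*(1/119))*(1/5744) = -38804/(32823*14288) + (83/119)*(1/5744) = -38804/468975024 + 83/683536 = -38804*1/468975024 + 83/683536 = -9701/117243756 + 83/683536 = 15817597/408879224496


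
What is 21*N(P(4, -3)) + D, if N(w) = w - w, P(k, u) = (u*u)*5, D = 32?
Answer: 32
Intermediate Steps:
P(k, u) = 5*u**2 (P(k, u) = u**2*5 = 5*u**2)
N(w) = 0
21*N(P(4, -3)) + D = 21*0 + 32 = 0 + 32 = 32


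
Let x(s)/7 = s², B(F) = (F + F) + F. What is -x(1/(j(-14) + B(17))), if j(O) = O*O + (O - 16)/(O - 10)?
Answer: -112/986049 ≈ -0.00011358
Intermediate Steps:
B(F) = 3*F (B(F) = 2*F + F = 3*F)
j(O) = O² + (-16 + O)/(-10 + O)
x(s) = 7*s²
-x(1/(j(-14) + B(17))) = -7*(1/((-16 - 14 + (-14)³ - 10*(-14)²)/(-10 - 14) + 3*17))² = -7*(1/((-16 - 14 - 2744 - 10*196)/(-24) + 51))² = -7*(1/(-(-16 - 14 - 2744 - 1960)/24 + 51))² = -7*(1/(-1/24*(-4734) + 51))² = -7*(1/(789/4 + 51))² = -7*(1/(993/4))² = -7*(4/993)² = -7*16/986049 = -1*112/986049 = -112/986049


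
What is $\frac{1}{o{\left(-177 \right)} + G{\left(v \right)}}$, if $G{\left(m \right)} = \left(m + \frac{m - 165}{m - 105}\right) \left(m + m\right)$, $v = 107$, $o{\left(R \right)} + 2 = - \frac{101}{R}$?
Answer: $\frac{177}{2954231} \approx 5.9914 \cdot 10^{-5}$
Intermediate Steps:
$o{\left(R \right)} = -2 - \frac{101}{R}$
$G{\left(m \right)} = 2 m \left(m + \frac{-165 + m}{-105 + m}\right)$ ($G{\left(m \right)} = \left(m + \frac{-165 + m}{-105 + m}\right) 2 m = 2 m \left(m + \frac{-165 + m}{-105 + m}\right)$)
$\frac{1}{o{\left(-177 \right)} + G{\left(v \right)}} = \frac{1}{\left(-2 - \frac{101}{-177}\right) + 2 \cdot 107 \frac{1}{-105 + 107} \left(-165 + 107^{2} - 11128\right)} = \frac{1}{\left(-2 - - \frac{101}{177}\right) + 2 \cdot 107 \cdot \frac{1}{2} \left(-165 + 11449 - 11128\right)} = \frac{1}{\left(-2 + \frac{101}{177}\right) + 2 \cdot 107 \cdot \frac{1}{2} \cdot 156} = \frac{1}{- \frac{253}{177} + 16692} = \frac{1}{\frac{2954231}{177}} = \frac{177}{2954231}$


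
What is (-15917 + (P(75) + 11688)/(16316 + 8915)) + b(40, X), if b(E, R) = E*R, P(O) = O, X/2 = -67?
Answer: -536828224/25231 ≈ -21277.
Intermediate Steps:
X = -134 (X = 2*(-67) = -134)
(-15917 + (P(75) + 11688)/(16316 + 8915)) + b(40, X) = (-15917 + (75 + 11688)/(16316 + 8915)) + 40*(-134) = (-15917 + 11763/25231) - 5360 = -401590064/25231 - 5360 = -536828224/25231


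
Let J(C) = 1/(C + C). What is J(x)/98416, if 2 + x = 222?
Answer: 1/43303040 ≈ 2.3093e-8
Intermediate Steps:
x = 220 (x = -2 + 222 = 220)
J(C) = 1/(2*C)
J(x)/98416 = ((½)/220)/98416 = ((½)*(1/220))*(1/98416) = (1/440)*(1/98416) = 1/43303040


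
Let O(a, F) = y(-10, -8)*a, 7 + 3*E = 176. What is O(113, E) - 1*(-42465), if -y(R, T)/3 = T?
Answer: 45177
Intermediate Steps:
E = 169/3 (E = -7/3 + (⅓)*176 = -7/3 + 176/3 = 169/3 ≈ 56.333)
y(R, T) = -3*T
O(a, F) = 24*a (O(a, F) = (-3*(-8))*a = 24*a)
O(113, E) - 1*(-42465) = 24*113 - 1*(-42465) = 2712 + 42465 = 45177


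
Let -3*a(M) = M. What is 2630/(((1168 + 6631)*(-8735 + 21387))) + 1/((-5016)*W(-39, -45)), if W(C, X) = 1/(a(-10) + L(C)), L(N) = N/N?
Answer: -28253911/33746148216 ≈ -0.00083725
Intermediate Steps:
a(M) = -M/3
L(N) = 1
W(C, X) = 3/13 (W(C, X) = 1/(-1/3*(-10) + 1) = 1/(10/3 + 1) = 1/(13/3) = 3/13)
2630/(((1168 + 6631)*(-8735 + 21387))) + 1/((-5016)*W(-39, -45)) = 2630/(((1168 + 6631)*(-8735 + 21387))) + 1/((-5016)*(3/13)) = 2630/((7799*12652)) - 1/5016*13/3 = 2630/98672948 - 13/15048 = 2630*(1/98672948) - 13/15048 = 1315/49336474 - 13/15048 = -28253911/33746148216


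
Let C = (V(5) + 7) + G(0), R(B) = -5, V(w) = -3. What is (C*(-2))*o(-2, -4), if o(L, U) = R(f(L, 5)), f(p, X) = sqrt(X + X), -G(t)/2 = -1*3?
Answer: 100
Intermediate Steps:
G(t) = 6 (G(t) = -(-2)*3 = -2*(-3) = 6)
f(p, X) = sqrt(2)*sqrt(X) (f(p, X) = sqrt(2*X) = sqrt(2)*sqrt(X))
o(L, U) = -5
C = 10 (C = (-3 + 7) + 6 = 4 + 6 = 10)
(C*(-2))*o(-2, -4) = (10*(-2))*(-5) = -20*(-5) = 100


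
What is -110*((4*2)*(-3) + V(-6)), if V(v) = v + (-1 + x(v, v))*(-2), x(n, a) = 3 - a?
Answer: 5060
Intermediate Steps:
V(v) = -4 + 3*v (V(v) = v + (-1 + (3 - v))*(-2) = v + (2 - v)*(-2) = v + (-4 + 2*v) = -4 + 3*v)
-110*((4*2)*(-3) + V(-6)) = -110*((4*2)*(-3) + (-4 + 3*(-6))) = -110*(8*(-3) + (-4 - 18)) = -110*(-24 - 22) = -110*(-46) = 5060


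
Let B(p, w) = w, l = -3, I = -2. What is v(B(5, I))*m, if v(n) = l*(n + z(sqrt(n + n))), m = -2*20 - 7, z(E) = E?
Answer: -282 + 282*I ≈ -282.0 + 282.0*I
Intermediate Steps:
m = -47 (m = -40 - 7 = -47)
v(n) = -3*n - 3*sqrt(2)*sqrt(n) (v(n) = -3*(n + sqrt(n + n)) = -3*(n + sqrt(2*n)) = -3*(n + sqrt(2)*sqrt(n)) = -3*n - 3*sqrt(2)*sqrt(n))
v(B(5, I))*m = (-3*(-2) - 3*sqrt(2)*sqrt(-2))*(-47) = (6 - 3*sqrt(2)*I*sqrt(2))*(-47) = (6 - 6*I)*(-47) = -282 + 282*I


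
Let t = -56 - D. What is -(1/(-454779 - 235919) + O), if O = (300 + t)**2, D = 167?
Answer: -4095148441/690698 ≈ -5929.0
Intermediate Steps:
t = -223 (t = -56 - 1*167 = -56 - 167 = -223)
O = 5929 (O = (300 - 223)**2 = 77**2 = 5929)
-(1/(-454779 - 235919) + O) = -(1/(-454779 - 235919) + 5929) = -(1/(-690698) + 5929) = -(-1/690698 + 5929) = -1*4095148441/690698 = -4095148441/690698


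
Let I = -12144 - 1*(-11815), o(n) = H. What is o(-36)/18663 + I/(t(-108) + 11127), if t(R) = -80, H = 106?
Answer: -4969145/206170161 ≈ -0.024102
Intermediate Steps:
o(n) = 106
I = -329 (I = -12144 + 11815 = -329)
o(-36)/18663 + I/(t(-108) + 11127) = 106/18663 - 329/(-80 + 11127) = 106*(1/18663) - 329/11047 = 106/18663 - 329*1/11047 = 106/18663 - 329/11047 = -4969145/206170161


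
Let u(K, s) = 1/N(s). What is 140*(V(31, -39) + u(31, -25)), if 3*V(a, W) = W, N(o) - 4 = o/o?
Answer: -1792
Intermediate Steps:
N(o) = 5 (N(o) = 4 + o/o = 4 + 1 = 5)
V(a, W) = W/3
u(K, s) = ⅕ (u(K, s) = 1/5 = ⅕)
140*(V(31, -39) + u(31, -25)) = 140*((⅓)*(-39) + ⅕) = 140*(-13 + ⅕) = 140*(-64/5) = -1792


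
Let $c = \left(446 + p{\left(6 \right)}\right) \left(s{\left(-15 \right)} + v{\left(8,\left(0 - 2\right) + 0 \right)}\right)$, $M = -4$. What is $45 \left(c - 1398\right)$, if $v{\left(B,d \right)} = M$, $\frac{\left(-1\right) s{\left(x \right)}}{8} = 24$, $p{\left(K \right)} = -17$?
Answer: $-3846690$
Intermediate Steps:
$s{\left(x \right)} = -192$ ($s{\left(x \right)} = \left(-8\right) 24 = -192$)
$v{\left(B,d \right)} = -4$
$c = -84084$ ($c = \left(446 - 17\right) \left(-192 - 4\right) = 429 \left(-196\right) = -84084$)
$45 \left(c - 1398\right) = 45 \left(-84084 - 1398\right) = 45 \left(-85482\right) = -3846690$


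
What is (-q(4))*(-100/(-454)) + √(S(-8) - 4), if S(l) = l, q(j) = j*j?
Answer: -800/227 + 2*I*√3 ≈ -3.5242 + 3.4641*I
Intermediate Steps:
q(j) = j²
(-q(4))*(-100/(-454)) + √(S(-8) - 4) = (-1*4²)*(-100/(-454)) + √(-8 - 4) = (-1*16)*(-100*(-1/454)) + √(-12) = -16*50/227 + 2*I*√3 = -800/227 + 2*I*√3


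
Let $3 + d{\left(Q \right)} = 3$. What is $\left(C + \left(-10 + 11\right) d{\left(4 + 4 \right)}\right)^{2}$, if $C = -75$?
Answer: $5625$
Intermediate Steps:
$d{\left(Q \right)} = 0$ ($d{\left(Q \right)} = -3 + 3 = 0$)
$\left(C + \left(-10 + 11\right) d{\left(4 + 4 \right)}\right)^{2} = \left(-75 + \left(-10 + 11\right) 0\right)^{2} = \left(-75 + 1 \cdot 0\right)^{2} = \left(-75 + 0\right)^{2} = \left(-75\right)^{2} = 5625$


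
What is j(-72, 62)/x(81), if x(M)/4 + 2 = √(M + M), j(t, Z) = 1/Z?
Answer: 1/19592 + 9*√2/39184 ≈ 0.00037587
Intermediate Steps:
x(M) = -8 + 4*√2*√M (x(M) = -8 + 4*√(M + M) = -8 + 4*√(2*M) = -8 + 4*(√2*√M) = -8 + 4*√2*√M)
j(-72, 62)/x(81) = 1/(62*(-8 + 4*√2*√81)) = 1/(62*(-8 + 4*√2*9)) = 1/(62*(-8 + 36*√2))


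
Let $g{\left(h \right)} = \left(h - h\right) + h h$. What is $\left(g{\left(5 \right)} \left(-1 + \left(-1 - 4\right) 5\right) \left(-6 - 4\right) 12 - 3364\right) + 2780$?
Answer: $77416$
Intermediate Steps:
$g{\left(h \right)} = h^{2}$ ($g{\left(h \right)} = 0 + h^{2} = h^{2}$)
$\left(g{\left(5 \right)} \left(-1 + \left(-1 - 4\right) 5\right) \left(-6 - 4\right) 12 - 3364\right) + 2780 = \left(5^{2} \left(-1 + \left(-1 - 4\right) 5\right) \left(-6 - 4\right) 12 - 3364\right) + 2780 = \left(25 \left(-1 - 25\right) \left(-10\right) 12 - 3364\right) + 2780 = \left(25 \left(\left(-26\right) \left(-10\right)\right) 12 - 3364\right) + 2780 = \left(25 \cdot 260 \cdot 12 - 3364\right) + 2780 = \left(6500 \cdot 12 - 3364\right) + 2780 = \left(78000 - 3364\right) + 2780 = 74636 + 2780 = 77416$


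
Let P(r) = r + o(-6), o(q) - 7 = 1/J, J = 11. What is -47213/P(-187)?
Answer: 519343/1979 ≈ 262.43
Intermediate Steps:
o(q) = 78/11 (o(q) = 7 + 1/11 = 78/11)
P(r) = 78/11 + r (P(r) = r + 78/11 = 78/11 + r)
-47213/P(-187) = -47213/(78/11 - 187) = -47213/(-1979/11) = -47213*(-11/1979) = 519343/1979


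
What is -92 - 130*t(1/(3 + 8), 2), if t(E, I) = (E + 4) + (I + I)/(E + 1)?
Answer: -36316/33 ≈ -1100.5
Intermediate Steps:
t(E, I) = 4 + E + 2*I/(1 + E) (t(E, I) = (4 + E) + (2*I)/(1 + E) = (4 + E) + 2*I/(1 + E) = 4 + E + 2*I/(1 + E))
-92 - 130*t(1/(3 + 8), 2) = -92 - 130*(4 + (1/(3 + 8))**2 + 2*2 + 5/(3 + 8))/(1 + 1/(3 + 8)) = -92 - 130*(4 + (1/11)**2 + 4 + 5/11)/(1 + 1/11) = -92 - 130*(4 + (1/11)**2 + 4 + 5*(1/11))/(1 + 1/11) = -92 - 130*(4 + 1/121 + 4 + 5/11)/12/11 = -92 - 715*1024/(6*121) = -92 - 130*256/33 = -92 - 33280/33 = -36316/33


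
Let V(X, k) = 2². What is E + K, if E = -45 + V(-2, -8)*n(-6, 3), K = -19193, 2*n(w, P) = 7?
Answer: -19224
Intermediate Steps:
n(w, P) = 7/2 (n(w, P) = (½)*7 = 7/2)
V(X, k) = 4
E = -31 (E = -45 + 4*(7/2) = -45 + 14 = -31)
E + K = -31 - 19193 = -19224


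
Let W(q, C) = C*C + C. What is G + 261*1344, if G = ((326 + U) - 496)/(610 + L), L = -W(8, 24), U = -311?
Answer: 3507359/10 ≈ 3.5074e+5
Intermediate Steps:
W(q, C) = C + C**2 (W(q, C) = C**2 + C = C + C**2)
L = -600 (L = -24*(1 + 24) = -24*25 = -1*600 = -600)
G = -481/10 (G = ((326 - 311) - 496)/(610 - 600) = (15 - 496)/10 = -481*1/10 = -481/10 ≈ -48.100)
G + 261*1344 = -481/10 + 261*1344 = -481/10 + 350784 = 3507359/10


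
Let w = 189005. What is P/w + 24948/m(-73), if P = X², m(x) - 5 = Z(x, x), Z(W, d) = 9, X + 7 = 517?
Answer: 67413402/37801 ≈ 1783.4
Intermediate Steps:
X = 510 (X = -7 + 517 = 510)
m(x) = 14 (m(x) = 5 + 9 = 14)
P = 260100 (P = 510² = 260100)
P/w + 24948/m(-73) = 260100/189005 + 24948/14 = 260100*(1/189005) + 24948*(1/14) = 52020/37801 + 1782 = 67413402/37801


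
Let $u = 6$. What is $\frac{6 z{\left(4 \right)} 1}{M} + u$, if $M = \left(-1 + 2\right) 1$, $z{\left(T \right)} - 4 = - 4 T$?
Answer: $-66$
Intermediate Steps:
$z{\left(T \right)} = 4 - 4 T$
$M = 1$ ($M = 1 \cdot 1 = 1$)
$\frac{6 z{\left(4 \right)} 1}{M} + u = \frac{6 \left(4 - 16\right) 1}{1} + 6 = 6 \left(4 - 16\right) 1 \cdot 1 + 6 = 6 \left(-12\right) 1 \cdot 1 + 6 = \left(-72\right) 1 \cdot 1 + 6 = \left(-72\right) 1 + 6 = -72 + 6 = -66$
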